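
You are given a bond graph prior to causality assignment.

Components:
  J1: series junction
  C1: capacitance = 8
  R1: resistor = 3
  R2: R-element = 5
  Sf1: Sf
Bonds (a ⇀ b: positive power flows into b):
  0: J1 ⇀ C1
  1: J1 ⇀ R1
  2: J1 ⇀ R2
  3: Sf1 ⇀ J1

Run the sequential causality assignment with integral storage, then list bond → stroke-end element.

β3 stroke at Sf1  (Sf1: flow source, stroke at near end)
β0 stroke at J1  (J1: bond 3 brought flow, rest push out)
β1 stroke at J1  (J1 flow already set via bond 3)
β2 stroke at J1  (J1 flow already set via bond 3)

#0 →J1
#1 →J1
#2 →J1
#3 →Sf1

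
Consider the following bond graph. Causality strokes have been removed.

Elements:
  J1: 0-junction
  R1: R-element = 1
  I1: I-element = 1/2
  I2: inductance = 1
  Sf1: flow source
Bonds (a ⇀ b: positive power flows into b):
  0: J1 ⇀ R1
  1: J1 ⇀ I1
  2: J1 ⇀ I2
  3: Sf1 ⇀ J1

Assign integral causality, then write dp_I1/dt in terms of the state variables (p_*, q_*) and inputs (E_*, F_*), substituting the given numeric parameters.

dp_I1/dt = F_Sf1 - 2*p_I1 - p_I2

β3 stroke→Sf1  (Sf1: flow source, stroke at near end)
β1 stroke→I1  (I1 integral (f out))
β2 stroke→I2  (I2 outputs flow p/I2)
β0 stroke→J1  (J1: last free bond brings effort in)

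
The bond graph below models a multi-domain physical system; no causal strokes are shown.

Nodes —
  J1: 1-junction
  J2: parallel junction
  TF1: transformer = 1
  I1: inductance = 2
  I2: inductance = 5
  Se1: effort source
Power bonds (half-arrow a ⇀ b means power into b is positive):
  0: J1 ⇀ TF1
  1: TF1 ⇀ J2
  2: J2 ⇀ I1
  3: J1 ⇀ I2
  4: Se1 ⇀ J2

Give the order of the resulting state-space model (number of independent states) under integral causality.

2  (I1, I2 all integral)

β4 →J2  (Se1: effort source, stroke at far end)
β1 →TF1  (J2: bond 4 brought effort, rest push out)
β2 →I1  (J2: bond 4 brought effort, rest push out)
β0 →J1  (TF1 one-in-one-out from 1)
β3 →I2  (closing 1-jn rule on J1)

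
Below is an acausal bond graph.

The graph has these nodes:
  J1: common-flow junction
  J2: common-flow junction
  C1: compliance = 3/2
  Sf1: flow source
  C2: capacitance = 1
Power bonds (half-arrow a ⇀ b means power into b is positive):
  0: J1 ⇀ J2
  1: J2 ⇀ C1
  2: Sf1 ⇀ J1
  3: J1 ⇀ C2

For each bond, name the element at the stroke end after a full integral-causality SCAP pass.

#2 |Sf1  (Sf1 (Sf) sets flow on bond)
#0 |J1  (common-f at J1 fixed by 2)
#3 |J1  (1-jn J1 has f-setter on 2)
#1 |J2  (J2 flow already set via bond 0)

bond 0 stroke at J1
bond 1 stroke at J2
bond 2 stroke at Sf1
bond 3 stroke at J1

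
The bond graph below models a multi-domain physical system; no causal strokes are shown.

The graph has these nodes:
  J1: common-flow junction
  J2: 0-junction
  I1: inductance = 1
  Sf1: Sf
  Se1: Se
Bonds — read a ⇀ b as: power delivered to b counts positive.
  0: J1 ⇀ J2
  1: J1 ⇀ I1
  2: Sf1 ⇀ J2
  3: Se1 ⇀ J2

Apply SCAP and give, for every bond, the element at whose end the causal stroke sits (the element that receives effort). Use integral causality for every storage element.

β0 stroke→J1
β1 stroke→I1
β2 stroke→Sf1
β3 stroke→J2

β2 →Sf1  (Sf1 (Sf) sets flow on bond)
β3 →J2  (Se1 (Se) sets effort on bond)
β0 →J1  (common-e at J2 fixed by 3)
β1 →I1  (J1 needs exactly one f-in)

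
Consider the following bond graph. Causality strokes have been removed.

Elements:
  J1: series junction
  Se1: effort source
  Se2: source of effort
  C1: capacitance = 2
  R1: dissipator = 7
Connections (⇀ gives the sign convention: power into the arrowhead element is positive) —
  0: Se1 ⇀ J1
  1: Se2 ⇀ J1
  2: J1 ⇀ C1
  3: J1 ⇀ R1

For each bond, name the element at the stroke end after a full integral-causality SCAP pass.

b0 →J1
b1 →J1
b2 →J1
b3 →R1

#0 →J1  (Se1 (Se) sets effort on bond)
#1 →J1  (Se2: effort source, stroke at far end)
#2 →J1  (prefer integral on C1)
#3 →R1  (J1: last free bond brings flow in)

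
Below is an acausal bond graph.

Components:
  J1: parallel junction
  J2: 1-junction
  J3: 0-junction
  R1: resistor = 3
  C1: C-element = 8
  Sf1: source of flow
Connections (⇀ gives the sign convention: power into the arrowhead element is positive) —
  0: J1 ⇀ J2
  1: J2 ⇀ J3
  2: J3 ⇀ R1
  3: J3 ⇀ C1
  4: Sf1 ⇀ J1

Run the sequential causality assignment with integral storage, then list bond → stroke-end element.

b4 |Sf1  (Sf1 fixes flow; stroke at Sf1)
b0 |J1  (closing 0-jn rule on J1)
b1 |J2  (J2: bond 0 brought flow, rest push out)
b3 |J3  (C1 outputs effort q/C1)
b2 |R1  (0-jn J3 has e-setter on 3)

β0 |J1
β1 |J2
β2 |R1
β3 |J3
β4 |Sf1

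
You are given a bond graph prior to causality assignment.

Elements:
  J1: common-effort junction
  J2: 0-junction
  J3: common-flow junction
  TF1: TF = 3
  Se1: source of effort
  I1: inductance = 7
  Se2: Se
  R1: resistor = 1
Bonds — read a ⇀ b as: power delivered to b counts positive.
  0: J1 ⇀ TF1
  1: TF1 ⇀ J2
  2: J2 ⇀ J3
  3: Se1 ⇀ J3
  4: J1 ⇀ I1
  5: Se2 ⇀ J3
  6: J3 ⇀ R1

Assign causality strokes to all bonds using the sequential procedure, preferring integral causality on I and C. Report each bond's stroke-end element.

bond 0 |J1
bond 1 |TF1
bond 2 |J2
bond 3 |J3
bond 4 |I1
bond 5 |J3
bond 6 |J3

#3 stroke→J3  (Se1 (Se) sets effort on bond)
#5 stroke→J3  (Se2 (Se) sets effort on bond)
#4 stroke→I1  (I1 integral (f out))
#0 stroke→J1  (only one effort-in slot at J1)
#1 stroke→TF1  (TF1: transformer flips bond 0)
#2 stroke→J2  (J2: last free bond brings effort in)
#6 stroke→J3  (1-jn J3 has f-setter on 2)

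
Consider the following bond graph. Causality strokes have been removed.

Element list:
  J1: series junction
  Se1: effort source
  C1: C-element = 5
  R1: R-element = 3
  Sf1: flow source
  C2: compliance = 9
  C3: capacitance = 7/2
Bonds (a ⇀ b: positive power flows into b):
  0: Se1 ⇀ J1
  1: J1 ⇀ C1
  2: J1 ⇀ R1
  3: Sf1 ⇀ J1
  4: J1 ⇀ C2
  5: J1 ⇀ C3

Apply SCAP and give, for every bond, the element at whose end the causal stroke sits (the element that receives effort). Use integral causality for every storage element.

bond 0 stroke→J1  (Se1 (Se) sets effort on bond)
bond 3 stroke→Sf1  (Sf1: flow source, stroke at near end)
bond 1 stroke→J1  (J1 flow already set via bond 3)
bond 2 stroke→J1  (1-jn J1 has f-setter on 3)
bond 4 stroke→J1  (J1: bond 3 brought flow, rest push out)
bond 5 stroke→J1  (common-f at J1 fixed by 3)

#0 stroke at J1
#1 stroke at J1
#2 stroke at J1
#3 stroke at Sf1
#4 stroke at J1
#5 stroke at J1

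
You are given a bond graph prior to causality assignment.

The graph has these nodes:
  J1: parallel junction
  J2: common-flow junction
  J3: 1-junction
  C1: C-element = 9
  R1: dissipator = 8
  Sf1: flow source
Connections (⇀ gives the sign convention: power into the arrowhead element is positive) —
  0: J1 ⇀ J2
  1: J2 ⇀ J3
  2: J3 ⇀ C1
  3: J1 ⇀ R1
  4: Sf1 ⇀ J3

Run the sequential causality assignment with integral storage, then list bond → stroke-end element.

b4 →Sf1  (Sf1: flow source, stroke at near end)
b1 →J3  (J3 flow already set via bond 4)
b2 →J3  (1-jn J3 has f-setter on 4)
b0 →J2  (1-jn J2 has f-setter on 1)
b3 →J1  (J1: last free bond brings effort in)

bond 0 stroke→J2
bond 1 stroke→J3
bond 2 stroke→J3
bond 3 stroke→J1
bond 4 stroke→Sf1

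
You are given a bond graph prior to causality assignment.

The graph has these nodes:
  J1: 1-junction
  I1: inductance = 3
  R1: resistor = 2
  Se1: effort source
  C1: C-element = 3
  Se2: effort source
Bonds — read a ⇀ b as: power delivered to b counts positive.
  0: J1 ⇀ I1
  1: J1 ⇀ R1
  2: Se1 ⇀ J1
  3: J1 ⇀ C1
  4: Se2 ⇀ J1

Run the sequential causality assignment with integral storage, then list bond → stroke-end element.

#0 stroke at I1
#1 stroke at J1
#2 stroke at J1
#3 stroke at J1
#4 stroke at J1

bond 2 |J1  (Se1: effort source, stroke at far end)
bond 4 |J1  (source Se2 imposes e)
bond 0 |I1  (I1 outputs flow p/I1)
bond 1 |J1  (J1: bond 0 brought flow, rest push out)
bond 3 |J1  (J1: bond 0 brought flow, rest push out)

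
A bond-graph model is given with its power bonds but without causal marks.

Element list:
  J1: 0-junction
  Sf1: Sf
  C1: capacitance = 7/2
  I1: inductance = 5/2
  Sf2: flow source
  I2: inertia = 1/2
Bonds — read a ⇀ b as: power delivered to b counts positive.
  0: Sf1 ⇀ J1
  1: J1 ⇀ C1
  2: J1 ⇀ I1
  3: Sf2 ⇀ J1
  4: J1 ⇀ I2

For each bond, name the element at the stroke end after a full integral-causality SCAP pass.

#0 →Sf1  (Sf1: flow source, stroke at near end)
#3 →Sf2  (Sf2: flow source, stroke at near end)
#1 →J1  (prefer integral on C1)
#2 →I1  (J1 effort already set via bond 1)
#4 →I2  (J1 effort already set via bond 1)

#0 |Sf1
#1 |J1
#2 |I1
#3 |Sf2
#4 |I2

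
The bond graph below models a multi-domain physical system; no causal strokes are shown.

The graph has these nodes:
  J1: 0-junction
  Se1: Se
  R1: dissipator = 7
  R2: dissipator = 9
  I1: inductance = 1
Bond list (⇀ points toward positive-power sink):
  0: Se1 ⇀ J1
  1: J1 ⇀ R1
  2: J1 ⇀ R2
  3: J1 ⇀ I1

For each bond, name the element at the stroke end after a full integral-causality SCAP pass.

bond 0 →J1
bond 1 →R1
bond 2 →R2
bond 3 →I1

b0 stroke at J1  (source Se1 imposes e)
b1 stroke at R1  (J1 effort already set via bond 0)
b2 stroke at R2  (J1: bond 0 brought effort, rest push out)
b3 stroke at I1  (J1 effort already set via bond 0)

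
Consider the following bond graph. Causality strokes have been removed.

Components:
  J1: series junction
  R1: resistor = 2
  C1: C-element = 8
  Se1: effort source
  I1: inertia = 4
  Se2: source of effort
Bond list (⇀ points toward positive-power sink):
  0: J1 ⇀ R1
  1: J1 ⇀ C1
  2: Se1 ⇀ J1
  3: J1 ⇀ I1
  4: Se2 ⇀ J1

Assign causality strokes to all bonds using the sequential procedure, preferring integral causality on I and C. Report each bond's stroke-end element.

β2 →J1  (source Se1 imposes e)
β4 →J1  (source Se2 imposes e)
β1 →J1  (C1: C, integral causality)
β3 →I1  (I1 integral (f out))
β0 →J1  (J1: bond 3 brought flow, rest push out)

b0 stroke→J1
b1 stroke→J1
b2 stroke→J1
b3 stroke→I1
b4 stroke→J1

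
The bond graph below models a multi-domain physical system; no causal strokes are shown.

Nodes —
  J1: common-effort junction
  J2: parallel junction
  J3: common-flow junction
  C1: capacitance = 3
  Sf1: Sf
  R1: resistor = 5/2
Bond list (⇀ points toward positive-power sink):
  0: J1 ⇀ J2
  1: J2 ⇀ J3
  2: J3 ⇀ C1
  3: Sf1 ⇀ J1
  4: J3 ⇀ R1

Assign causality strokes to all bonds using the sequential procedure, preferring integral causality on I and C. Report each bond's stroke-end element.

β0 |J1
β1 |J2
β2 |J3
β3 |Sf1
β4 |J3

b3 stroke at Sf1  (Sf1 fixes flow; stroke at Sf1)
b0 stroke at J1  (J1 needs exactly one e-in)
b1 stroke at J2  (only one effort-in slot at J2)
b2 stroke at J3  (J3 flow already set via bond 1)
b4 stroke at J3  (J3: bond 1 brought flow, rest push out)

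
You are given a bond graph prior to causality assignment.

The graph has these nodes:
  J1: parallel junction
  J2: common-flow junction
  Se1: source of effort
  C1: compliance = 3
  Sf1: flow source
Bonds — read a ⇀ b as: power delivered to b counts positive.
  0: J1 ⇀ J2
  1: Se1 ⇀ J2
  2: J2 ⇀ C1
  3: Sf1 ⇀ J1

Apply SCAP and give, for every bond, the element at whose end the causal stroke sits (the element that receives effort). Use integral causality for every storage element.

b0 stroke at J1
b1 stroke at J2
b2 stroke at J2
b3 stroke at Sf1

b1 →J2  (source Se1 imposes e)
b3 →Sf1  (Sf1: flow source, stroke at near end)
b0 →J1  (closing 0-jn rule on J1)
b2 →J2  (J2: bond 0 brought flow, rest push out)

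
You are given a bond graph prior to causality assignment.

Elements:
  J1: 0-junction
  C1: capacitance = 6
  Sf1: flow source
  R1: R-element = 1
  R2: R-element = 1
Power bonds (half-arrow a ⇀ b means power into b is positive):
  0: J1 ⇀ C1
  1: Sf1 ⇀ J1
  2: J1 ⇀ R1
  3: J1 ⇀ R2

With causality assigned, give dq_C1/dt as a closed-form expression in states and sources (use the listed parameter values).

bond 1 stroke at Sf1  (source Sf1 imposes f)
bond 0 stroke at J1  (C1 integral (e out))
bond 2 stroke at R1  (J1 effort already set via bond 0)
bond 3 stroke at R2  (common-e at J1 fixed by 0)

dq_C1/dt = F_Sf1 - q_C1/3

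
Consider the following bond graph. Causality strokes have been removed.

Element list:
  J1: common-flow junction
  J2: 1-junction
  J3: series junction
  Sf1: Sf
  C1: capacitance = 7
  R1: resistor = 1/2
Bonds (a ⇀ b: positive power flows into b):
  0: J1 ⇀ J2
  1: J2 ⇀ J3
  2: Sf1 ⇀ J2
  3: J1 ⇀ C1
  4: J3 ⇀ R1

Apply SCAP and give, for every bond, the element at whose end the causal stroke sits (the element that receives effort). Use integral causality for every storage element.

#2 stroke→Sf1  (Sf1 (Sf) sets flow on bond)
#0 stroke→J2  (J2 flow already set via bond 2)
#1 stroke→J2  (common-f at J2 fixed by 2)
#4 stroke→J3  (common-f at J3 fixed by 1)
#3 stroke→J1  (J1: bond 0 brought flow, rest push out)

#0 stroke at J2
#1 stroke at J2
#2 stroke at Sf1
#3 stroke at J1
#4 stroke at J3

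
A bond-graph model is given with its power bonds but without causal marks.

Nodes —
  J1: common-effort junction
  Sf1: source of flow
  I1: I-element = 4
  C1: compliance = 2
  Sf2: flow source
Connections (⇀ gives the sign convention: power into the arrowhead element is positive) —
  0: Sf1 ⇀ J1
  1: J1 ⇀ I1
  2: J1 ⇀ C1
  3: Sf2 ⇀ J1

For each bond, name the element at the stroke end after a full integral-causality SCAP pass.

bond 0 stroke→Sf1
bond 1 stroke→I1
bond 2 stroke→J1
bond 3 stroke→Sf2

#0 stroke→Sf1  (Sf1 (Sf) sets flow on bond)
#3 stroke→Sf2  (source Sf2 imposes f)
#1 stroke→I1  (I1 integral (f out))
#2 stroke→J1  (closing 0-jn rule on J1)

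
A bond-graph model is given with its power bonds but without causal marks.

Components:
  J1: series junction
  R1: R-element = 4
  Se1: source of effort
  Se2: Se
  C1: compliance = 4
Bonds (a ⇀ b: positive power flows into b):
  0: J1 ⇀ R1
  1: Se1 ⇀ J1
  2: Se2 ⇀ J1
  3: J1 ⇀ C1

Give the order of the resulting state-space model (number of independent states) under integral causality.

1  (C1 all integral)

β1 |J1  (Se1 fixes effort; stroke away)
β2 |J1  (Se2 (Se) sets effort on bond)
β3 |J1  (prefer integral on C1)
β0 |R1  (closing 1-jn rule on J1)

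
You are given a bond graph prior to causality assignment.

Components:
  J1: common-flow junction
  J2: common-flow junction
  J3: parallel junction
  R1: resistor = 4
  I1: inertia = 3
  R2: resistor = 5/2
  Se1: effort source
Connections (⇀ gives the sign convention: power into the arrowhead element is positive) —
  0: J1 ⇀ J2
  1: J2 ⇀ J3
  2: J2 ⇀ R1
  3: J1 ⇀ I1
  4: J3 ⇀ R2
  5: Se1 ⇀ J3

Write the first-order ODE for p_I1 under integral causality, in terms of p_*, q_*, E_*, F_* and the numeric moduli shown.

dp_I1/dt = -E_Se1 - 4*p_I1/3

b5 stroke at J3  (Se1 fixes effort; stroke away)
b1 stroke at J2  (0-jn J3 has e-setter on 5)
b4 stroke at R2  (common-e at J3 fixed by 5)
b3 stroke at I1  (I1 outputs flow p/I1)
b0 stroke at J1  (J1 flow already set via bond 3)
b2 stroke at J2  (1-jn J2 has f-setter on 0)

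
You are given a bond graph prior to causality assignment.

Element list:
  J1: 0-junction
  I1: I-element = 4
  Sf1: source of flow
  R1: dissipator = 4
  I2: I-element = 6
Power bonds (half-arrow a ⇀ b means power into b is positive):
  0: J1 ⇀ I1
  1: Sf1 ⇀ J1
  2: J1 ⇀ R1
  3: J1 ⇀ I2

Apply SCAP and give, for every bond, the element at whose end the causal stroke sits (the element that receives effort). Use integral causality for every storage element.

β0 →I1
β1 →Sf1
β2 →J1
β3 →I2

#1 →Sf1  (Sf1: flow source, stroke at near end)
#0 →I1  (prefer integral on I1)
#3 →I2  (prefer integral on I2)
#2 →J1  (closing 0-jn rule on J1)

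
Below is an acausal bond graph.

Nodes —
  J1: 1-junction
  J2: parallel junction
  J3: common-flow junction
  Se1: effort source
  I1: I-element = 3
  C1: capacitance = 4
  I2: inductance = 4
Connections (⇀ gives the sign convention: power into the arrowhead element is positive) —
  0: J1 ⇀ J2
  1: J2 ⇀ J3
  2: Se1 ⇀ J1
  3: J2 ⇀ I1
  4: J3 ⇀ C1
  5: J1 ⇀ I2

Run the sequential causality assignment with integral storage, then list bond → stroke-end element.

b2 →J1  (Se1 fixes effort; stroke away)
b3 →I1  (prefer integral on I1)
b4 →J3  (C1 integral (e out))
b1 →J2  (J3: last free bond brings flow in)
b0 →J1  (0-jn J2 has e-setter on 1)
b5 →I2  (closing 1-jn rule on J1)

#0 |J1
#1 |J2
#2 |J1
#3 |I1
#4 |J3
#5 |I2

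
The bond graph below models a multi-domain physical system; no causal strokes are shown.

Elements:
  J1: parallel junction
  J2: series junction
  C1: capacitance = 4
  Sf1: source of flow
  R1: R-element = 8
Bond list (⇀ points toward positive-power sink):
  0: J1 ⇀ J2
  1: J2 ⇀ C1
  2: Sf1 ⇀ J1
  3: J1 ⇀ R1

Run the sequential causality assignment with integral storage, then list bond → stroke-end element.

β2 stroke at Sf1  (source Sf1 imposes f)
β1 stroke at J2  (C1 outputs effort q/C1)
β0 stroke at J1  (closing 1-jn rule on J2)
β3 stroke at R1  (common-e at J1 fixed by 0)

b0 |J1
b1 |J2
b2 |Sf1
b3 |R1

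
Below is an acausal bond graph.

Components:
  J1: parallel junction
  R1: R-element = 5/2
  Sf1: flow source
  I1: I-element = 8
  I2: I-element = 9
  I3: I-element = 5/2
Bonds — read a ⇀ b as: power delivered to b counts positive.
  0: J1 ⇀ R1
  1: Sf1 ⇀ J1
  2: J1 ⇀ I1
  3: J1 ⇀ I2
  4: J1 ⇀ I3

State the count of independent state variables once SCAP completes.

3  (I1, I2, I3 all integral)

b1 stroke→Sf1  (Sf1 fixes flow; stroke at Sf1)
b2 stroke→I1  (prefer integral on I1)
b3 stroke→I2  (I2 outputs flow p/I2)
b4 stroke→I3  (prefer integral on I3)
b0 stroke→J1  (closing 0-jn rule on J1)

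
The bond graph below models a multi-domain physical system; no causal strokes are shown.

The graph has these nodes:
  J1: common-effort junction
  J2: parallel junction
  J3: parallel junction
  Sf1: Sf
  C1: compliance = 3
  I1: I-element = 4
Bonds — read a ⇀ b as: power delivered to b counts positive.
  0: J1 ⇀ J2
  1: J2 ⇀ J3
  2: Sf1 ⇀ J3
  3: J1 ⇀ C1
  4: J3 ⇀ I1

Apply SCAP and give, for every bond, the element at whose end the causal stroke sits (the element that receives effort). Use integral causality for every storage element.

b2 stroke→Sf1  (Sf1 fixes flow; stroke at Sf1)
b3 stroke→J1  (C1 outputs effort q/C1)
b0 stroke→J2  (common-e at J1 fixed by 3)
b1 stroke→J3  (J2: bond 0 brought effort, rest push out)
b4 stroke→I1  (0-jn J3 has e-setter on 1)

bond 0 stroke at J2
bond 1 stroke at J3
bond 2 stroke at Sf1
bond 3 stroke at J1
bond 4 stroke at I1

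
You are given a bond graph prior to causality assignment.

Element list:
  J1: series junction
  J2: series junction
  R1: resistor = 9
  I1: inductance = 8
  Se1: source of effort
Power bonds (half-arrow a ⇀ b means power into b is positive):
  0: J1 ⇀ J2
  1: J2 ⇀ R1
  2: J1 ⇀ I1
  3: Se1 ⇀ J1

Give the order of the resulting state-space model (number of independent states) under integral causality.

1  (I1 all integral)

#3 |J1  (Se1 (Se) sets effort on bond)
#2 |I1  (I1: I, integral causality)
#0 |J1  (common-f at J1 fixed by 2)
#1 |J2  (J2 flow already set via bond 0)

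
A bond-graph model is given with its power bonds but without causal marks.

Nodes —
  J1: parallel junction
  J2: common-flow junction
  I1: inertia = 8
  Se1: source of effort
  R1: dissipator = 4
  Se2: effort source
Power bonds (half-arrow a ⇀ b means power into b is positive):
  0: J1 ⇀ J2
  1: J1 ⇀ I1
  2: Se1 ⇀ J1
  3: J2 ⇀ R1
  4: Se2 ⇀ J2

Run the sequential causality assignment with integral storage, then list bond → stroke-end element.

β0 stroke at J2
β1 stroke at I1
β2 stroke at J1
β3 stroke at R1
β4 stroke at J2

bond 2 stroke at J1  (Se1 (Se) sets effort on bond)
bond 4 stroke at J2  (source Se2 imposes e)
bond 0 stroke at J2  (common-e at J1 fixed by 2)
bond 1 stroke at I1  (common-e at J1 fixed by 2)
bond 3 stroke at R1  (J2: last free bond brings flow in)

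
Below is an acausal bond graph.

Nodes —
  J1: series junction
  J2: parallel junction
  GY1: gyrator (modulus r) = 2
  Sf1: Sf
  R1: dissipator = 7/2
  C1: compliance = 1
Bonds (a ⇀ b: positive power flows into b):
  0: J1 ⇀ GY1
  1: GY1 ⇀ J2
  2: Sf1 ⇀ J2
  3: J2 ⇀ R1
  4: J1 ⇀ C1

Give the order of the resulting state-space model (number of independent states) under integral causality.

bond 2 →Sf1  (Sf1 (Sf) sets flow on bond)
bond 4 →J1  (C1 outputs effort q/C1)
bond 0 →GY1  (closing 1-jn rule on J1)
bond 1 →GY1  (GY GY1: same side as bond 0)
bond 3 →J2  (closing 0-jn rule on J2)

1  (C1 all integral)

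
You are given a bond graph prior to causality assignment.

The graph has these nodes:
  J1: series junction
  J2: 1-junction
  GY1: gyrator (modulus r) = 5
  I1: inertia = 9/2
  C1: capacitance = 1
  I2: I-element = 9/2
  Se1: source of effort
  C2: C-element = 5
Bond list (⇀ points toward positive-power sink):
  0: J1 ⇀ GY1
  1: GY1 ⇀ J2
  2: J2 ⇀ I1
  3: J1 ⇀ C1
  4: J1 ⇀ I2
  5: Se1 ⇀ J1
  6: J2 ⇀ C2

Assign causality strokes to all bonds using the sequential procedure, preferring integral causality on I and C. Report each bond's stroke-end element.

bond 5 |J1  (Se1 (Se) sets effort on bond)
bond 2 |I1  (prefer integral on I1)
bond 1 |J2  (common-f at J2 fixed by 2)
bond 6 |J2  (common-f at J2 fixed by 2)
bond 0 |J1  (GY1: gyrator matches bond 1)
bond 3 |J1  (C1: C, integral causality)
bond 4 |I2  (closing 1-jn rule on J1)

β0 stroke→J1
β1 stroke→J2
β2 stroke→I1
β3 stroke→J1
β4 stroke→I2
β5 stroke→J1
β6 stroke→J2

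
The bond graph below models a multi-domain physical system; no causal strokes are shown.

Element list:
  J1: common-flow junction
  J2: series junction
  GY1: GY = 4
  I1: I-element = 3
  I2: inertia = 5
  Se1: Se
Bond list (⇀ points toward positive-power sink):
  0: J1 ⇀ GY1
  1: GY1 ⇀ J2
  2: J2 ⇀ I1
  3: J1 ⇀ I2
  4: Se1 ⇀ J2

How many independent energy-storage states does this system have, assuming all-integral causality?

2  (I1, I2 all integral)

#4 stroke→J2  (Se1: effort source, stroke at far end)
#2 stroke→I1  (I1 outputs flow p/I1)
#1 stroke→J2  (J2: bond 2 brought flow, rest push out)
#0 stroke→J1  (GY GY1: same side as bond 1)
#3 stroke→I2  (only one flow-in slot at J1)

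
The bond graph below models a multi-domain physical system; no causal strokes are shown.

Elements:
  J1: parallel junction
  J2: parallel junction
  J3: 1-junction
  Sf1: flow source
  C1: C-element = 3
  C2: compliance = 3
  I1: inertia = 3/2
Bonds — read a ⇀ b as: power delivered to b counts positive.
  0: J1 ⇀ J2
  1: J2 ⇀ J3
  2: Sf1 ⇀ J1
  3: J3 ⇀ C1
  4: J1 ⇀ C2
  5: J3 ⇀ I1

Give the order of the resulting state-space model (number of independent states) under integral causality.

β2 stroke at Sf1  (Sf1 fixes flow; stroke at Sf1)
β3 stroke at J3  (C1: C, integral causality)
β4 stroke at J1  (C2 integral (e out))
β0 stroke at J2  (common-e at J1 fixed by 4)
β1 stroke at J3  (J2 effort already set via bond 0)
β5 stroke at I1  (J3: last free bond brings flow in)

3  (C1, C2, I1 all integral)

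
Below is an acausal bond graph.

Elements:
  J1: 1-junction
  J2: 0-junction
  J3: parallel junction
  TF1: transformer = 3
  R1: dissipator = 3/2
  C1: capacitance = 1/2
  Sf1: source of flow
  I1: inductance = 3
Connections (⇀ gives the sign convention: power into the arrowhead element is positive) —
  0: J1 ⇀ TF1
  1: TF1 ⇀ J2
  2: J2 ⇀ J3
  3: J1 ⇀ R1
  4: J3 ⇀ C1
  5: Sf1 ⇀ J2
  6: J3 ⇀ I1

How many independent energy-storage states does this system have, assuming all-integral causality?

bond 5 →Sf1  (source Sf1 imposes f)
bond 4 →J3  (prefer integral on C1)
bond 2 →J2  (J3 effort already set via bond 4)
bond 6 →I1  (J3 effort already set via bond 4)
bond 1 →TF1  (0-jn J2 has e-setter on 2)
bond 0 →J1  (TF TF1: opposite of bond 1)
bond 3 →R1  (only one flow-in slot at J1)

2  (C1, I1 all integral)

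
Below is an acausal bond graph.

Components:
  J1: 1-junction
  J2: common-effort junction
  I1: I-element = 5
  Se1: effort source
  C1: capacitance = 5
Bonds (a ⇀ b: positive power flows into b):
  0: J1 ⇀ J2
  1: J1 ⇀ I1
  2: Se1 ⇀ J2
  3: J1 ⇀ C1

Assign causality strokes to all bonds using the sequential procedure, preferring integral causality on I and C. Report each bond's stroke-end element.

#2 |J2  (Se1 fixes effort; stroke away)
#0 |J1  (common-e at J2 fixed by 2)
#1 |I1  (prefer integral on I1)
#3 |J1  (J1: bond 1 brought flow, rest push out)

bond 0 stroke→J1
bond 1 stroke→I1
bond 2 stroke→J2
bond 3 stroke→J1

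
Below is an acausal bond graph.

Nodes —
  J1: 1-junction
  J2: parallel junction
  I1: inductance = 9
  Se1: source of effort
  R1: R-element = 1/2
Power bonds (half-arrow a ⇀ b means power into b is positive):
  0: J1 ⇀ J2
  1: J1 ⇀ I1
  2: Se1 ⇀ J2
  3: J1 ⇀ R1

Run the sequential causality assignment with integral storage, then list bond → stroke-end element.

bond 0 |J1
bond 1 |I1
bond 2 |J2
bond 3 |J1

β2 stroke at J2  (Se1: effort source, stroke at far end)
β0 stroke at J1  (common-e at J2 fixed by 2)
β1 stroke at I1  (I1 outputs flow p/I1)
β3 stroke at J1  (1-jn J1 has f-setter on 1)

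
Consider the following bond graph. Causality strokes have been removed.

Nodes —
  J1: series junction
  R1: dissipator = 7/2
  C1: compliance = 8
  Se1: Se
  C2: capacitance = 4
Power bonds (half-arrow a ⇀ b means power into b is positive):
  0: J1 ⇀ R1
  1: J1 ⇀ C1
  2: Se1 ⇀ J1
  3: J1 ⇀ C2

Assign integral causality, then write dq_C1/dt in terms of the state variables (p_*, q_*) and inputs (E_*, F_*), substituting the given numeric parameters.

dq_C1/dt = 2*E_Se1/7 - q_C1/28 - q_C2/14

bond 2 stroke at J1  (Se1 (Se) sets effort on bond)
bond 1 stroke at J1  (prefer integral on C1)
bond 3 stroke at J1  (C2: C, integral causality)
bond 0 stroke at R1  (J1 needs exactly one f-in)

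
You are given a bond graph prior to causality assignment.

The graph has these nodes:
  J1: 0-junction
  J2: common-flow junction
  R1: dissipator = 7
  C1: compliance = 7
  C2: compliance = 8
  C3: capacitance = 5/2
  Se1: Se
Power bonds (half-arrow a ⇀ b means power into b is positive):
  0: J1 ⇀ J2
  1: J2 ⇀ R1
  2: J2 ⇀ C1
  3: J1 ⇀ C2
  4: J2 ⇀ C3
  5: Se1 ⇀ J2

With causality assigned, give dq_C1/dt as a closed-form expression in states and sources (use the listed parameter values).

β5 →J2  (source Se1 imposes e)
β2 →J2  (C1: C, integral causality)
β3 →J1  (C2 outputs effort q/C2)
β0 →J2  (J1: bond 3 brought effort, rest push out)
β4 →J2  (C3: C, integral causality)
β1 →R1  (J2: last free bond brings flow in)

dq_C1/dt = E_Se1/7 - q_C1/49 + q_C2/56 - 2*q_C3/35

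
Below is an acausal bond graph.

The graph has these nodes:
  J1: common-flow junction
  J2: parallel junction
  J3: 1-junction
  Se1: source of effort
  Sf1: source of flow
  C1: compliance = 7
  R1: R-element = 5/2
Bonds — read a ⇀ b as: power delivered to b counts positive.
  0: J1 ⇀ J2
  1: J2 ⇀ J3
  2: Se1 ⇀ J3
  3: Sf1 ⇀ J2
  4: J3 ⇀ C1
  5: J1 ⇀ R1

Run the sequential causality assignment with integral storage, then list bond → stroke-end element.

#2 stroke→J3  (source Se1 imposes e)
#3 stroke→Sf1  (source Sf1 imposes f)
#4 stroke→J3  (C1 integral (e out))
#1 stroke→J2  (J3: last free bond brings flow in)
#0 stroke→J1  (common-e at J2 fixed by 1)
#5 stroke→R1  (J1 needs exactly one f-in)

bond 0 stroke at J1
bond 1 stroke at J2
bond 2 stroke at J3
bond 3 stroke at Sf1
bond 4 stroke at J3
bond 5 stroke at R1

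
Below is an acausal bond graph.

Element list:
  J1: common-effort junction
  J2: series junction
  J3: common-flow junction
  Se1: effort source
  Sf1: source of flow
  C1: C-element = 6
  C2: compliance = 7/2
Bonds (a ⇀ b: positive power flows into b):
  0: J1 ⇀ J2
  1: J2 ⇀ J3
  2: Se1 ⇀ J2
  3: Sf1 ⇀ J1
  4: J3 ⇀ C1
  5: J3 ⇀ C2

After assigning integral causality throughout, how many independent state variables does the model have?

β2 stroke→J2  (Se1 fixes effort; stroke away)
β3 stroke→Sf1  (source Sf1 imposes f)
β0 stroke→J1  (J1 needs exactly one e-in)
β1 stroke→J2  (common-f at J2 fixed by 0)
β4 stroke→J3  (J3: bond 1 brought flow, rest push out)
β5 stroke→J3  (J3 flow already set via bond 1)

2  (C1, C2 all integral)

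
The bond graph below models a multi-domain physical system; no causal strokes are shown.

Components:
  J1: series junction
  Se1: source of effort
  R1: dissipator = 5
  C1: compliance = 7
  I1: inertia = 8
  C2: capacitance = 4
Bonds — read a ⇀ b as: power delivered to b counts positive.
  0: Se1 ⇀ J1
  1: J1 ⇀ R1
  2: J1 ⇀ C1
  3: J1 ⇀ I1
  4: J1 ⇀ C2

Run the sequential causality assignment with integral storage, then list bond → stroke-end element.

b0 stroke→J1  (Se1 fixes effort; stroke away)
b2 stroke→J1  (C1 outputs effort q/C1)
b3 stroke→I1  (I1: I, integral causality)
b1 stroke→J1  (common-f at J1 fixed by 3)
b4 stroke→J1  (J1 flow already set via bond 3)

#0 stroke at J1
#1 stroke at J1
#2 stroke at J1
#3 stroke at I1
#4 stroke at J1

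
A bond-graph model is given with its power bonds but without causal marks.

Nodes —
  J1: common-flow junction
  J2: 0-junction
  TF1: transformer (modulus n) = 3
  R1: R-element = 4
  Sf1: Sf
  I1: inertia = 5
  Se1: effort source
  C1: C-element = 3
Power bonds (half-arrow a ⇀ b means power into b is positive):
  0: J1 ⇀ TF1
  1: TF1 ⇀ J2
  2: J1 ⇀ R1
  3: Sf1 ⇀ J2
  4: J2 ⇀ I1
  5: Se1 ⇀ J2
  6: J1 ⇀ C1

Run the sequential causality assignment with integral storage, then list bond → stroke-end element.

b0 stroke→J1
b1 stroke→TF1
b2 stroke→R1
b3 stroke→Sf1
b4 stroke→I1
b5 stroke→J2
b6 stroke→J1

bond 3 stroke→Sf1  (Sf1: flow source, stroke at near end)
bond 5 stroke→J2  (source Se1 imposes e)
bond 1 stroke→TF1  (J2: bond 5 brought effort, rest push out)
bond 4 stroke→I1  (0-jn J2 has e-setter on 5)
bond 0 stroke→J1  (TF1: transformer flips bond 1)
bond 6 stroke→J1  (C1 integral (e out))
bond 2 stroke→R1  (only one flow-in slot at J1)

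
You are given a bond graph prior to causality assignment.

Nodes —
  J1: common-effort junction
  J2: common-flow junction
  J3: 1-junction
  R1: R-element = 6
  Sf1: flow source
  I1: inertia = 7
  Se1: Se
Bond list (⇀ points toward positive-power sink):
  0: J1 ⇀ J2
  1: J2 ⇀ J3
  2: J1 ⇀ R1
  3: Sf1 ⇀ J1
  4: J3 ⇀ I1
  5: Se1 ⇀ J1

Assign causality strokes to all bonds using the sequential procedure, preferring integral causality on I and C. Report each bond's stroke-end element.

#3 →Sf1  (Sf1 (Sf) sets flow on bond)
#5 →J1  (Se1 fixes effort; stroke away)
#0 →J2  (common-e at J1 fixed by 5)
#2 →R1  (common-e at J1 fixed by 5)
#1 →J3  (only one flow-in slot at J2)
#4 →I1  (closing 1-jn rule on J3)

b0 |J2
b1 |J3
b2 |R1
b3 |Sf1
b4 |I1
b5 |J1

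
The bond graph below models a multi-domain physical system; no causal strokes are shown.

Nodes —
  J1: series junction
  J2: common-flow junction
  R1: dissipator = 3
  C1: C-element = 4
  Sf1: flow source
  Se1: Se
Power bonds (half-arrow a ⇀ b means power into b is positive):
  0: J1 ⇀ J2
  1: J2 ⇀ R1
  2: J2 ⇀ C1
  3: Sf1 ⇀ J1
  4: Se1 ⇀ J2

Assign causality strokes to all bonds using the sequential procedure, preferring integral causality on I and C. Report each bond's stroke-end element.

#3 stroke at Sf1  (Sf1 fixes flow; stroke at Sf1)
#4 stroke at J2  (Se1 fixes effort; stroke away)
#0 stroke at J1  (1-jn J1 has f-setter on 3)
#1 stroke at J2  (J2: bond 0 brought flow, rest push out)
#2 stroke at J2  (1-jn J2 has f-setter on 0)

b0 →J1
b1 →J2
b2 →J2
b3 →Sf1
b4 →J2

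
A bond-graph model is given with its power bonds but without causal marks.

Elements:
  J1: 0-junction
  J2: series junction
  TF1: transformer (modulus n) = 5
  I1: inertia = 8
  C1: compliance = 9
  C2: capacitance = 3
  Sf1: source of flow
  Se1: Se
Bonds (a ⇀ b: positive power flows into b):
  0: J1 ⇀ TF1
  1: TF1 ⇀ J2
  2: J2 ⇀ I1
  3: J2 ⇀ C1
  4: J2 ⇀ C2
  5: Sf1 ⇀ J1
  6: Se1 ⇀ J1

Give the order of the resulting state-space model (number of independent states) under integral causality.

β5 →Sf1  (Sf1 fixes flow; stroke at Sf1)
β6 →J1  (Se1 fixes effort; stroke away)
β0 →TF1  (0-jn J1 has e-setter on 6)
β1 →J2  (TF1: transformer flips bond 0)
β2 →I1  (I1 integral (f out))
β3 →J2  (1-jn J2 has f-setter on 2)
β4 →J2  (1-jn J2 has f-setter on 2)

3  (C1, C2, I1 all integral)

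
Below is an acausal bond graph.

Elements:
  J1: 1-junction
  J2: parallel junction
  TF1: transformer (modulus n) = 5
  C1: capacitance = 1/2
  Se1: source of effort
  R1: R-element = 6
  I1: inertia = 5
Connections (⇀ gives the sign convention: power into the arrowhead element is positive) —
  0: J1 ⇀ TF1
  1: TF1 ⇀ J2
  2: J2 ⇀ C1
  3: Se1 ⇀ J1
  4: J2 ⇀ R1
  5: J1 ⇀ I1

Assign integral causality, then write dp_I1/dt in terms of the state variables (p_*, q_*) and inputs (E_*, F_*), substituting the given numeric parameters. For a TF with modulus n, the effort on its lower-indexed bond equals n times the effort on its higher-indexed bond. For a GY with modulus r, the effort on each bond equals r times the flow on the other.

dp_I1/dt = E_Se1 - 10*q_C1

b3 stroke at J1  (source Se1 imposes e)
b2 stroke at J2  (C1 integral (e out))
b1 stroke at TF1  (J2: bond 2 brought effort, rest push out)
b4 stroke at R1  (0-jn J2 has e-setter on 2)
b0 stroke at J1  (TF1: transformer flips bond 1)
b5 stroke at I1  (closing 1-jn rule on J1)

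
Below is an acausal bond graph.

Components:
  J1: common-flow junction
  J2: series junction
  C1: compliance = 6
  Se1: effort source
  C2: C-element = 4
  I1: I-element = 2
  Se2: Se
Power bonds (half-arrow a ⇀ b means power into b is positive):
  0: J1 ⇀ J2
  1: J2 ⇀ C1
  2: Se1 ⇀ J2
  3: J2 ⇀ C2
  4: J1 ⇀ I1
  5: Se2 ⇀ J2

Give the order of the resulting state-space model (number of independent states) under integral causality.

3  (C1, C2, I1 all integral)

bond 2 →J2  (Se1 (Se) sets effort on bond)
bond 5 →J2  (Se2: effort source, stroke at far end)
bond 1 →J2  (C1: C, integral causality)
bond 3 →J2  (C2: C, integral causality)
bond 0 →J1  (J2 needs exactly one f-in)
bond 4 →I1  (J1: last free bond brings flow in)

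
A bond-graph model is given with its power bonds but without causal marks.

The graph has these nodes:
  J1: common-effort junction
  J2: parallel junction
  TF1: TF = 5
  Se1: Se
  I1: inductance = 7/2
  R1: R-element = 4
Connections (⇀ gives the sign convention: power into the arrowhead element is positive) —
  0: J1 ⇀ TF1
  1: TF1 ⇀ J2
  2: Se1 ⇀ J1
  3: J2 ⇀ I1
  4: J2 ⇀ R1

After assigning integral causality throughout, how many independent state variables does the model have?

1  (I1 all integral)

#2 stroke at J1  (Se1 fixes effort; stroke away)
#0 stroke at TF1  (common-e at J1 fixed by 2)
#1 stroke at J2  (through TF1, causality passes straight; one stroke at TF1)
#3 stroke at I1  (common-e at J2 fixed by 1)
#4 stroke at R1  (J2 effort already set via bond 1)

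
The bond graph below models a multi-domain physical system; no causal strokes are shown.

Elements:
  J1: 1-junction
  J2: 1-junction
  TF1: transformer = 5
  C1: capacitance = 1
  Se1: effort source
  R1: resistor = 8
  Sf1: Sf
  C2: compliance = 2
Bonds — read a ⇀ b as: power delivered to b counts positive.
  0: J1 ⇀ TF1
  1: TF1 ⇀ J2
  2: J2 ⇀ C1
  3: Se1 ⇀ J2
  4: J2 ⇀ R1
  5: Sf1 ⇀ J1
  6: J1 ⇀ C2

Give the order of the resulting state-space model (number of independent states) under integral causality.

2  (C1, C2 all integral)

bond 3 stroke→J2  (Se1: effort source, stroke at far end)
bond 5 stroke→Sf1  (Sf1 fixes flow; stroke at Sf1)
bond 0 stroke→J1  (1-jn J1 has f-setter on 5)
bond 6 stroke→J1  (J1 flow already set via bond 5)
bond 1 stroke→TF1  (TF1 one-in-one-out from 0)
bond 2 stroke→J2  (J2 flow already set via bond 1)
bond 4 stroke→J2  (1-jn J2 has f-setter on 1)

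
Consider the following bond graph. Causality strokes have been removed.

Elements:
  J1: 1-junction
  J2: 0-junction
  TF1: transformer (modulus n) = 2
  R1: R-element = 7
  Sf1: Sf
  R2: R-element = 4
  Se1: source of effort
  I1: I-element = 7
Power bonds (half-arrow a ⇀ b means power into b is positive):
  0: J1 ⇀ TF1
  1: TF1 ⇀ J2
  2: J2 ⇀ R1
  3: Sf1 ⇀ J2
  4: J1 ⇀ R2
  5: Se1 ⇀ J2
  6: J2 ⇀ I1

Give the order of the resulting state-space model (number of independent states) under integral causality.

1  (I1 all integral)

β3 →Sf1  (source Sf1 imposes f)
β5 →J2  (Se1: effort source, stroke at far end)
β1 →TF1  (J2 effort already set via bond 5)
β2 →R1  (J2 effort already set via bond 5)
β6 →I1  (0-jn J2 has e-setter on 5)
β0 →J1  (TF1: transformer flips bond 1)
β4 →R2  (only one flow-in slot at J1)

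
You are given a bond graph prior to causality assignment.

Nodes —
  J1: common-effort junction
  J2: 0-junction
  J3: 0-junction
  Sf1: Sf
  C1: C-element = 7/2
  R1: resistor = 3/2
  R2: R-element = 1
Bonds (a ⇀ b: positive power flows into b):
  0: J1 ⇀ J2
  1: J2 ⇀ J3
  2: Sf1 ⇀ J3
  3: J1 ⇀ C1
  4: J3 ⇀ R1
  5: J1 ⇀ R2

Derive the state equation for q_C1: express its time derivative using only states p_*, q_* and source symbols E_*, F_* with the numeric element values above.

dq_C1/dt = F_Sf1 - 10*q_C1/21

bond 2 stroke at Sf1  (Sf1 fixes flow; stroke at Sf1)
bond 3 stroke at J1  (C1 integral (e out))
bond 0 stroke at J2  (0-jn J1 has e-setter on 3)
bond 5 stroke at R2  (J1: bond 3 brought effort, rest push out)
bond 1 stroke at J3  (0-jn J2 has e-setter on 0)
bond 4 stroke at R1  (J3 effort already set via bond 1)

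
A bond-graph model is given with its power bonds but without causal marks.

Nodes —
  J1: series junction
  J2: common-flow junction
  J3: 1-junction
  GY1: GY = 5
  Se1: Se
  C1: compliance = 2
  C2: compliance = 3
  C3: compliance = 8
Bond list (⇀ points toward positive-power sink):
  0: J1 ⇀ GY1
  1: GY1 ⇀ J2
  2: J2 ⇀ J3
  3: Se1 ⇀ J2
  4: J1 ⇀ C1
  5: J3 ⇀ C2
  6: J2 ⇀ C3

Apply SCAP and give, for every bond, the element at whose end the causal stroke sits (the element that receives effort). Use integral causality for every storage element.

β0 →GY1
β1 →GY1
β2 →J2
β3 →J2
β4 →J1
β5 →J3
β6 →J2

b3 stroke at J2  (source Se1 imposes e)
b4 stroke at J1  (C1 integral (e out))
b0 stroke at GY1  (closing 1-jn rule on J1)
b1 stroke at GY1  (GY1: gyrator matches bond 0)
b2 stroke at J2  (1-jn J2 has f-setter on 1)
b6 stroke at J2  (J2 flow already set via bond 1)
b5 stroke at J3  (J3: bond 2 brought flow, rest push out)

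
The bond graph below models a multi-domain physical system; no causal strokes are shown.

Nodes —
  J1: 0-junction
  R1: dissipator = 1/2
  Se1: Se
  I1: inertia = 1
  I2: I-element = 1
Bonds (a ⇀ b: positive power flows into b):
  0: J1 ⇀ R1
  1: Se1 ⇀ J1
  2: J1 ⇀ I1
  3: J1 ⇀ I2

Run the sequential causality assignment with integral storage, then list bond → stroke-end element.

bond 1 stroke→J1  (Se1 (Se) sets effort on bond)
bond 0 stroke→R1  (J1 effort already set via bond 1)
bond 2 stroke→I1  (J1: bond 1 brought effort, rest push out)
bond 3 stroke→I2  (J1: bond 1 brought effort, rest push out)

#0 stroke at R1
#1 stroke at J1
#2 stroke at I1
#3 stroke at I2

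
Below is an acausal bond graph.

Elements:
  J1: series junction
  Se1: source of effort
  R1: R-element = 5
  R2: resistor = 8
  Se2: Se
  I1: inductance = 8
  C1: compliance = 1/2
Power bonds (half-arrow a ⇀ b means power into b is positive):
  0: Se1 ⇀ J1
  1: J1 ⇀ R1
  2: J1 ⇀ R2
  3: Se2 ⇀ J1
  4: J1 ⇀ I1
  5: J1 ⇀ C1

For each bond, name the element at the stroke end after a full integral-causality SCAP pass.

bond 0 stroke→J1
bond 1 stroke→J1
bond 2 stroke→J1
bond 3 stroke→J1
bond 4 stroke→I1
bond 5 stroke→J1

β0 stroke at J1  (Se1: effort source, stroke at far end)
β3 stroke at J1  (source Se2 imposes e)
β4 stroke at I1  (prefer integral on I1)
β1 stroke at J1  (1-jn J1 has f-setter on 4)
β2 stroke at J1  (J1 flow already set via bond 4)
β5 stroke at J1  (common-f at J1 fixed by 4)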